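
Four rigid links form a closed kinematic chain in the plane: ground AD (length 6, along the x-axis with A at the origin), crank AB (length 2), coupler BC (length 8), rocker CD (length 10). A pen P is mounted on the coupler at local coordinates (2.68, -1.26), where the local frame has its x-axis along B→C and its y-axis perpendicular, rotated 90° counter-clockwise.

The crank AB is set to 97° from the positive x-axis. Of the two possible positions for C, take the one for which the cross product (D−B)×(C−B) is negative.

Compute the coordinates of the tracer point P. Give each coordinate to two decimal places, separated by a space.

A=(0,0), D=(6.00,0)
B = A + 2.00·(cos97°, sin97°) = (-0.2437, 1.9851)
|BD| = 6.5517
circle(B,8.00) ∩ circle(D,10.00): a=0.5285, h=7.9825
  candidates: C₊=(2.6785,9.4323) cross=52.299; C₋=(-2.1587,-5.7823) cross=-52.299
  mode - wants cross < 0 → take C=(-2.1587,-5.7823) (cross=-52.299)
ex = (C−B)/|BC| = (-0.2394,-0.9709); ey = (0.9709,-0.2394)
P = B + 2.68·ex + -1.26·ey = (-2.1086,-0.3154)

-2.11 -0.32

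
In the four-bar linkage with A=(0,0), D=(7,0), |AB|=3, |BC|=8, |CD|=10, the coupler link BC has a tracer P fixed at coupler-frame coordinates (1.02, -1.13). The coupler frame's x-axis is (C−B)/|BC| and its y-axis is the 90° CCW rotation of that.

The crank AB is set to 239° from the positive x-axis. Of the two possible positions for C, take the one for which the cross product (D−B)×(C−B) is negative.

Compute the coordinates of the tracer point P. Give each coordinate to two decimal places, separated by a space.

A=(0,0), D=(7.00,0)
B = A + 3.00·(cos239°, sin239°) = (-1.5451, -2.5715)
|BD| = 8.9237
circle(B,8.00) ∩ circle(D,10.00): a=2.4447, h=7.6173
  candidates: C₊=(-1.3992,5.4272) cross=67.974; C₋=(2.9910,-9.1612) cross=-67.974
  mode - wants cross < 0 → take C=(2.9910,-9.1612) (cross=-67.974)
ex = (C−B)/|BC| = (0.5670,-0.8237); ey = (0.8237,0.5670)
P = B + 1.02·ex + -1.13·ey = (-1.8976,-4.0524)

-1.90 -4.05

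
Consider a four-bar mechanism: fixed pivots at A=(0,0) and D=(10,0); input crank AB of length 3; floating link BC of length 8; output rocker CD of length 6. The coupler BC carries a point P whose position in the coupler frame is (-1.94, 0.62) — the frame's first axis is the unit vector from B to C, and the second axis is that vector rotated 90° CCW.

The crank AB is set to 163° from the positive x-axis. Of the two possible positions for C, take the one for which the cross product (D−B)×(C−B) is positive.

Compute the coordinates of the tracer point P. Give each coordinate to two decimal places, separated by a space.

-4.90 0.95

A=(0,0), D=(10.00,0)
B = A + 3.00·(cos163°, sin163°) = (-2.8689, 0.8771)
|BD| = 12.8988
circle(B,8.00) ∩ circle(D,6.00): a=7.5348, h=2.6884
  candidates: C₊=(4.8312,3.0469) cross=34.677; C₋=(4.4656,-2.3174) cross=-34.677
  mode + wants cross > 0 → take C=(4.8312,3.0469) (cross=34.677)
ex = (C−B)/|BC| = (0.9625,0.2712); ey = (-0.2712,0.9625)
P = B + -1.94·ex + 0.62·ey = (-4.9044,0.9477)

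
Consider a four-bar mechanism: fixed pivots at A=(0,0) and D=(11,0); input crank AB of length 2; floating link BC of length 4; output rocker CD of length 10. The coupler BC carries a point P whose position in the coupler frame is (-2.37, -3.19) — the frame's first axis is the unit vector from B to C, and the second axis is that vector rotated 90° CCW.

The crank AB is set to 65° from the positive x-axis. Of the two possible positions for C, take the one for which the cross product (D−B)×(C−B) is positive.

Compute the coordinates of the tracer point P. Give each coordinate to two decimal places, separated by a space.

2.68 -1.71

A=(0,0), D=(11.00,0)
B = A + 2.00·(cos65°, sin65°) = (0.8452, 1.8126)
|BD| = 10.3153
circle(B,4.00) ∩ circle(D,10.00): a=1.0860, h=3.8498
  candidates: C₊=(2.5908,5.4116) cross=39.711; C₋=(1.2379,-2.1681) cross=-39.711
  mode + wants cross > 0 → take C=(2.5908,5.4116) (cross=39.711)
ex = (C−B)/|BC| = (0.4364,0.8998); ey = (-0.8998,0.4364)
P = B + -2.37·ex + -3.19·ey = (2.6812,-1.7119)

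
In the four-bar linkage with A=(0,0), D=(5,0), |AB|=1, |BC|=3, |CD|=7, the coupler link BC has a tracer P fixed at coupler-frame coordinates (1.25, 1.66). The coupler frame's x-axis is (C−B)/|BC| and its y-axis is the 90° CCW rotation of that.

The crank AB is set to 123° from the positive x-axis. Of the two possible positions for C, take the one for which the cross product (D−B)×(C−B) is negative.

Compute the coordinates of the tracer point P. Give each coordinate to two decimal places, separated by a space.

0.48 -0.97

A=(0,0), D=(5.00,0)
B = A + 1.00·(cos123°, sin123°) = (-0.5446, 0.8387)
|BD| = 5.6077
circle(B,3.00) ∩ circle(D,7.00): a=-0.7627, h=2.9014
  candidates: C₊=(-0.8648,3.8215) cross=16.270; C₋=(-1.7327,-1.9161) cross=-16.270
  mode - wants cross < 0 → take C=(-1.7327,-1.9161) (cross=-16.270)
ex = (C−B)/|BC| = (-0.3960,-0.9182); ey = (0.9182,-0.3960)
P = B + 1.25·ex + 1.66·ey = (0.4846,-0.9665)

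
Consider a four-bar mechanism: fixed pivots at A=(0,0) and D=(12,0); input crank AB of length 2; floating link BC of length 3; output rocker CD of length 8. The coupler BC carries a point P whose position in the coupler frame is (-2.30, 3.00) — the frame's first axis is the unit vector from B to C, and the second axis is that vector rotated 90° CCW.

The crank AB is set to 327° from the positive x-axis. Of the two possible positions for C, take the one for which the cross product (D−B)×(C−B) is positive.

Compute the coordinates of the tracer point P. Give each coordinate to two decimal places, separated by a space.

-1.98 -0.15

A=(0,0), D=(12.00,0)
B = A + 2.00·(cos327°, sin327°) = (1.6773, -1.0893)
|BD| = 10.3800
circle(B,3.00) ∩ circle(D,8.00): a=2.5407, h=1.5953
  candidates: C₊=(4.0366,0.7639) cross=16.559; C₋=(4.3714,-2.4092) cross=-16.559
  mode + wants cross > 0 → take C=(4.0366,0.7639) (cross=16.559)
ex = (C−B)/|BC| = (0.7864,0.6177); ey = (-0.6177,0.7864)
P = B + -2.30·ex + 3.00·ey = (-1.9845,-0.1508)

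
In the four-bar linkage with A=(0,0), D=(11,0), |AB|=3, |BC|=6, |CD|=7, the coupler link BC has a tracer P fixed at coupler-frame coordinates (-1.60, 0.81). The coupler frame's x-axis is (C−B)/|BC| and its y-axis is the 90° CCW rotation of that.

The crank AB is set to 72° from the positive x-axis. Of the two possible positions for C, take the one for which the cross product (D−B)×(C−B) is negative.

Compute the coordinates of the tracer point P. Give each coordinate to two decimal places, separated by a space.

0.69 4.63

A=(0,0), D=(11.00,0)
B = A + 3.00·(cos72°, sin72°) = (0.9271, 2.8532)
|BD| = 10.4692
circle(B,6.00) ∩ circle(D,7.00): a=4.6138, h=3.8358
  candidates: C₊=(6.4115,5.2864) cross=40.158; C₋=(4.3208,-2.0948) cross=-40.158
  mode - wants cross < 0 → take C=(4.3208,-2.0948) (cross=-40.158)
ex = (C−B)/|BC| = (0.5656,-0.8247); ey = (0.8247,0.5656)
P = B + -1.60·ex + 0.81·ey = (0.6900,4.6308)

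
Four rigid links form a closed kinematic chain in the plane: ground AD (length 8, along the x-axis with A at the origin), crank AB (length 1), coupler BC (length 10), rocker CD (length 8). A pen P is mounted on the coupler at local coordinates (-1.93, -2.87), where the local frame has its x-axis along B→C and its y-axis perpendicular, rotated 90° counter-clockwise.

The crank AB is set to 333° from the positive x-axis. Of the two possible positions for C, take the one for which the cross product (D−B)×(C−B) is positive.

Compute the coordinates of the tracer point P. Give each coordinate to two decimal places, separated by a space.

A=(0,0), D=(8.00,0)
B = A + 1.00·(cos333°, sin333°) = (0.8910, -0.4540)
|BD| = 7.1235
circle(B,10.00) ∩ circle(D,8.00): a=6.0886, h=7.9328
  candidates: C₊=(6.4617,7.8507) cross=56.509; C₋=(7.4728,-7.9826) cross=-56.509
  mode + wants cross > 0 → take C=(6.4617,7.8507) (cross=56.509)
ex = (C−B)/|BC| = (0.5571,0.8305); ey = (-0.8305,0.5571)
P = B + -1.93·ex + -2.87·ey = (2.1993,-3.6556)

2.20 -3.66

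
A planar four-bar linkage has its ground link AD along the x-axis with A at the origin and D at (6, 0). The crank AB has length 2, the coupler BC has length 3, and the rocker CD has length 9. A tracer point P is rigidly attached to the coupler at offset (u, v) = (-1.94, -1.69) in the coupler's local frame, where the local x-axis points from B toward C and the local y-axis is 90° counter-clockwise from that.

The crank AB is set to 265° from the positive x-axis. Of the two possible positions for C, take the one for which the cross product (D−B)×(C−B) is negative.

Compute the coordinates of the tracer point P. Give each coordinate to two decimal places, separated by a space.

-0.57 0.55

A=(0,0), D=(6.00,0)
B = A + 2.00·(cos265°, sin265°) = (-0.1743, -1.9924)
|BD| = 6.4878
circle(B,3.00) ∩ circle(D,9.00): a=-2.3050, h=1.9202
  candidates: C₊=(-2.9576,-0.8728) cross=12.458; C₋=(-1.7782,-4.5276) cross=-12.458
  mode - wants cross < 0 → take C=(-1.7782,-4.5276) (cross=-12.458)
ex = (C−B)/|BC| = (-0.5346,-0.8451); ey = (0.8451,-0.5346)
P = B + -1.94·ex + -1.69·ey = (-0.5653,0.5506)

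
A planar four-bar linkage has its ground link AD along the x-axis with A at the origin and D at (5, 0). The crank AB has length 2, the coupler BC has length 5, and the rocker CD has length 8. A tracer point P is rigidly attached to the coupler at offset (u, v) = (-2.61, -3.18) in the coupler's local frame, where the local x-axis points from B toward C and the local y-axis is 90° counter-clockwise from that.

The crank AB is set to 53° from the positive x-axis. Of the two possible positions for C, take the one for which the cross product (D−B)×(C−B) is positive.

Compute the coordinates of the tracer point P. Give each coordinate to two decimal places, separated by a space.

4.77 -0.45

A=(0,0), D=(5.00,0)
B = A + 2.00·(cos53°, sin53°) = (1.2036, 1.5973)
|BD| = 4.1187
circle(B,5.00) ∩ circle(D,8.00): a=-2.6752, h=4.2242
  candidates: C₊=(0.3760,6.5283) cross=17.398; C₋=(-2.9003,-1.2589) cross=-17.398
  mode + wants cross > 0 → take C=(0.3760,6.5283) (cross=17.398)
ex = (C−B)/|BC| = (-0.1655,0.9862); ey = (-0.9862,-0.1655)
P = B + -2.61·ex + -3.18·ey = (4.7718,-0.4504)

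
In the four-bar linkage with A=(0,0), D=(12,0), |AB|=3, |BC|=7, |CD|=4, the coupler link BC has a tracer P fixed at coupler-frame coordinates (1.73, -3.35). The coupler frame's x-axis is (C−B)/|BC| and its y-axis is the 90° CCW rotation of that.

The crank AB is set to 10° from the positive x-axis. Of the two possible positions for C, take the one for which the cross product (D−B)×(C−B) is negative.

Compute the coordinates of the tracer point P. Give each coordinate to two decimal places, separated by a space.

A=(0,0), D=(12.00,0)
B = A + 3.00·(cos10°, sin10°) = (2.9544, 0.5209)
|BD| = 9.0606
circle(B,7.00) ∩ circle(D,4.00): a=6.3514, h=2.9428
  candidates: C₊=(9.4645,3.0937) cross=26.664; C₋=(9.1261,-2.7822) cross=-26.664
  mode - wants cross < 0 → take C=(9.1261,-2.7822) (cross=-26.664)
ex = (C−B)/|BC| = (0.8817,-0.4719); ey = (0.4719,0.8817)
P = B + 1.73·ex + -3.35·ey = (2.8989,-3.2490)

2.90 -3.25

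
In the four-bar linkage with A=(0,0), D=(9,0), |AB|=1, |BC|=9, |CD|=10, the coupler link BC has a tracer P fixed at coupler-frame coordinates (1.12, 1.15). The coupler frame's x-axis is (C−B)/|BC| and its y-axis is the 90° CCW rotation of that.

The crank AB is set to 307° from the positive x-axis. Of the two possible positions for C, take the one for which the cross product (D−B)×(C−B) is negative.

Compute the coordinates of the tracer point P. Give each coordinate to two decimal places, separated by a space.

A=(0,0), D=(9.00,0)
B = A + 1.00·(cos307°, sin307°) = (0.6018, -0.7986)
|BD| = 8.4361
circle(B,9.00) ∩ circle(D,10.00): a=3.0919, h=8.4522
  candidates: C₊=(2.8797,7.9083) cross=71.304; C₋=(4.4800,-8.9202) cross=-71.304
  mode - wants cross < 0 → take C=(4.4800,-8.9202) (cross=-71.304)
ex = (C−B)/|BC| = (0.4309,-0.9024); ey = (0.9024,0.4309)
P = B + 1.12·ex + 1.15·ey = (2.1222,-1.3138)

2.12 -1.31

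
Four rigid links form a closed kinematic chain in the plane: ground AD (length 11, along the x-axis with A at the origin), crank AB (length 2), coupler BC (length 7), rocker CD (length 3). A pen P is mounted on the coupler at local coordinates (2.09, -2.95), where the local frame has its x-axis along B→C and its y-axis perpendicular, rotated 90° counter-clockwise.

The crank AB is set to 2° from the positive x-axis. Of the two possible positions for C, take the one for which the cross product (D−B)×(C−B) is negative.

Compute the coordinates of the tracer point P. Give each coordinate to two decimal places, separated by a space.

3.16 -3.35

A=(0,0), D=(11.00,0)
B = A + 2.00·(cos2°, sin2°) = (1.9988, 0.0698)
|BD| = 9.0015
circle(B,7.00) ∩ circle(D,3.00): a=6.7226, h=1.9511
  candidates: C₊=(8.7363,1.9687) cross=17.563; C₋=(8.7060,-1.9333) cross=-17.563
  mode - wants cross < 0 → take C=(8.7060,-1.9333) (cross=-17.563)
ex = (C−B)/|BC| = (0.9582,-0.2862); ey = (0.2862,0.9582)
P = B + 2.09·ex + -2.95·ey = (3.1572,-3.3549)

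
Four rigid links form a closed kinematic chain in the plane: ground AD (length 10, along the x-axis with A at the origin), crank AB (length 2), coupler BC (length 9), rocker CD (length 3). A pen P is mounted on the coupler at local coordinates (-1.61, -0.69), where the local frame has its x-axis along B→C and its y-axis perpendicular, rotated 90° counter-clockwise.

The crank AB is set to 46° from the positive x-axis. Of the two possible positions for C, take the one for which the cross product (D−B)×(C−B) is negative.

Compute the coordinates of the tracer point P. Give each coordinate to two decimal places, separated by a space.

-0.35 1.61

A=(0,0), D=(10.00,0)
B = A + 2.00·(cos46°, sin46°) = (1.3893, 1.4387)
|BD| = 8.7300
circle(B,9.00) ∩ circle(D,3.00): a=8.4887, h=2.9903
  candidates: C₊=(10.2548,2.9892) cross=26.105; C₋=(9.2692,-2.9096) cross=-26.105
  mode - wants cross < 0 → take C=(9.2692,-2.9096) (cross=-26.105)
ex = (C−B)/|BC| = (0.8755,-0.4831); ey = (0.4831,0.8755)
P = B + -1.61·ex + -0.69·ey = (-0.3537,1.6124)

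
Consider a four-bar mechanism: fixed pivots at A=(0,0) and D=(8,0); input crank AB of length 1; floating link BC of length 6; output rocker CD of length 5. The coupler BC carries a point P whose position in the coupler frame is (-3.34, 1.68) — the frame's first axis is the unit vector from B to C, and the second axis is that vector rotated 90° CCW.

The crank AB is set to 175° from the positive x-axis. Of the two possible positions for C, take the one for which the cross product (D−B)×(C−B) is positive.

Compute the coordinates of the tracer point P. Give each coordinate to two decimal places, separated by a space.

A=(0,0), D=(8.00,0)
B = A + 1.00·(cos175°, sin175°) = (-0.9962, 0.0872)
|BD| = 8.9966
circle(B,6.00) ∩ circle(D,5.00): a=5.1096, h=3.1451
  candidates: C₊=(4.1437,3.1826) cross=28.295; C₋=(4.0827,-3.1073) cross=-28.295
  mode + wants cross > 0 → take C=(4.1437,3.1826) (cross=28.295)
ex = (C−B)/|BC| = (0.8566,0.5159); ey = (-0.5159,0.8566)
P = B + -3.34·ex + 1.68·ey = (-4.7241,-0.1968)

-4.72 -0.20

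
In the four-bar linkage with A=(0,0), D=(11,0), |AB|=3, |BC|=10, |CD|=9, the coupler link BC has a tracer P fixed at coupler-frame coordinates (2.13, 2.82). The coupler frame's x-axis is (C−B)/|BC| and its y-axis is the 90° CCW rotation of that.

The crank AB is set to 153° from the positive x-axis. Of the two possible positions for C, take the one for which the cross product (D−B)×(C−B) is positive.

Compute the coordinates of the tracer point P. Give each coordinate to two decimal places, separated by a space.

A=(0,0), D=(11.00,0)
B = A + 3.00·(cos153°, sin153°) = (-2.6730, 1.3620)
|BD| = 13.7407
circle(B,10.00) ∩ circle(D,9.00): a=7.5617, h=6.5437
  candidates: C₊=(5.5001,7.1240) cross=89.915; C₋=(4.2029,-5.8990) cross=-89.915
  mode + wants cross > 0 → take C=(5.5001,7.1240) (cross=89.915)
ex = (C−B)/|BC| = (0.8173,0.5762); ey = (-0.5762,0.8173)
P = B + 2.13·ex + 2.82·ey = (-2.5570,4.8941)

-2.56 4.89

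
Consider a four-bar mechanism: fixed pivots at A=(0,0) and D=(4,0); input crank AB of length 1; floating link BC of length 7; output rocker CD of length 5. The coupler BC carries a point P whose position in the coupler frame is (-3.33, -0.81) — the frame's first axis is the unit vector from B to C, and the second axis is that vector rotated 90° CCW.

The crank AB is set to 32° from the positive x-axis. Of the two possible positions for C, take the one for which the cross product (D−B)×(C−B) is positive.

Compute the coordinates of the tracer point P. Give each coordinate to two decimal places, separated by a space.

-1.61 -1.86

A=(0,0), D=(4.00,0)
B = A + 1.00·(cos32°, sin32°) = (0.8480, 0.5299)
|BD| = 3.1962
circle(B,7.00) ∩ circle(D,5.00): a=5.3526, h=4.5111
  candidates: C₊=(6.8745,4.0911) cross=14.418; C₋=(5.3786,-4.8062) cross=-14.418
  mode + wants cross > 0 → take C=(6.8745,4.0911) (cross=14.418)
ex = (C−B)/|BC| = (0.8609,0.5087); ey = (-0.5087,0.8609)
P = B + -3.33·ex + -0.81·ey = (-1.6067,-1.8615)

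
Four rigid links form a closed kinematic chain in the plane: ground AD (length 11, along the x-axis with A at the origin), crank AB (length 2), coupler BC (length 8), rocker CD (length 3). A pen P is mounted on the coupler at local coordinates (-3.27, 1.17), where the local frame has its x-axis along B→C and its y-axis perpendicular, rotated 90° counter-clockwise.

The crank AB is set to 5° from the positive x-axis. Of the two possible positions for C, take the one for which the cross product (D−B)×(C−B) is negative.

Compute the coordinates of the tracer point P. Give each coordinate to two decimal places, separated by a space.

-0.67 2.40

A=(0,0), D=(11.00,0)
B = A + 2.00·(cos5°, sin5°) = (1.9924, 0.1743)
|BD| = 9.0093
circle(B,8.00) ∩ circle(D,3.00): a=7.5571, h=2.6251
  candidates: C₊=(9.5988,2.6527) cross=23.650; C₋=(9.4972,-2.5965) cross=-23.650
  mode - wants cross < 0 → take C=(9.4972,-2.5965) (cross=-23.650)
ex = (C−B)/|BC| = (0.9381,-0.3463); ey = (0.3463,0.9381)
P = B + -3.27·ex + 1.17·ey = (-0.6700,2.4045)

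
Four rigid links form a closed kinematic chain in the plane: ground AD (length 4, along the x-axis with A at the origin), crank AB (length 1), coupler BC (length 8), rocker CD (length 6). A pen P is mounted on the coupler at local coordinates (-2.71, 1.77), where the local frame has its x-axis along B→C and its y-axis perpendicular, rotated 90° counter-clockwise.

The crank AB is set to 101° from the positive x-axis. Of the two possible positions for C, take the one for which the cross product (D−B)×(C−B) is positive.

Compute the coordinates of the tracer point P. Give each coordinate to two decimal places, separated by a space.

A=(0,0), D=(4.00,0)
B = A + 1.00·(cos101°, sin101°) = (-0.1908, 0.9816)
|BD| = 4.3042
circle(B,8.00) ∩ circle(D,6.00): a=5.4047, h=5.8982
  candidates: C₊=(6.4166,5.4918) cross=25.387; C₋=(3.7263,-5.9938) cross=-25.387
  mode + wants cross > 0 → take C=(6.4166,5.4918) (cross=25.387)
ex = (C−B)/|BC| = (0.8259,0.5638); ey = (-0.5638,0.8259)
P = B + -2.71·ex + 1.77·ey = (-3.4270,0.9157)

-3.43 0.92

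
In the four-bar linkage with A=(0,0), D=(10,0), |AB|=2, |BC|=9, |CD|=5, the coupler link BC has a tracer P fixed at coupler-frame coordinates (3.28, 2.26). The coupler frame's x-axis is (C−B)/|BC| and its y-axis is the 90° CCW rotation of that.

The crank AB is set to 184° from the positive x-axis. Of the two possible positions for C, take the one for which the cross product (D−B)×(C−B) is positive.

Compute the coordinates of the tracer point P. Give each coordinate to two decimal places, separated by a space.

0.15 3.22

A=(0,0), D=(10.00,0)
B = A + 2.00·(cos184°, sin184°) = (-1.9951, -0.1395)
|BD| = 11.9959
circle(B,9.00) ∩ circle(D,5.00): a=8.3321, h=3.4024
  candidates: C₊=(6.2968,3.3595) cross=40.815; C₋=(6.3760,-3.4448) cross=-40.815
  mode + wants cross > 0 → take C=(6.2968,3.3595) (cross=40.815)
ex = (C−B)/|BC| = (0.9213,0.3888); ey = (-0.3888,0.9213)
P = B + 3.28·ex + 2.26·ey = (0.1482,3.2179)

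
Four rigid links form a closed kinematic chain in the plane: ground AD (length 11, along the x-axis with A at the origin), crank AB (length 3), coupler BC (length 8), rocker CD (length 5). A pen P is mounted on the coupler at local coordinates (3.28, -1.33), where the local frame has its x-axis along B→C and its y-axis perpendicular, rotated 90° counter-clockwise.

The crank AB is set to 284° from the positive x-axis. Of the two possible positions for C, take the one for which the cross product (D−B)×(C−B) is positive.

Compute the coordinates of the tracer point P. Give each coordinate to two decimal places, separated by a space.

A=(0,0), D=(11.00,0)
B = A + 3.00·(cos284°, sin284°) = (0.7258, -2.9109)
|BD| = 10.6786
circle(B,8.00) ∩ circle(D,5.00): a=7.1654, h=3.5577
  candidates: C₊=(6.6500,2.4653) cross=37.991; C₋=(8.5896,-4.3806) cross=-37.991
  mode + wants cross > 0 → take C=(6.6500,2.4653) (cross=37.991)
ex = (C−B)/|BC| = (0.7405,0.6720); ey = (-0.6720,0.7405)
P = B + 3.28·ex + -1.33·ey = (4.0485,-1.6916)

4.05 -1.69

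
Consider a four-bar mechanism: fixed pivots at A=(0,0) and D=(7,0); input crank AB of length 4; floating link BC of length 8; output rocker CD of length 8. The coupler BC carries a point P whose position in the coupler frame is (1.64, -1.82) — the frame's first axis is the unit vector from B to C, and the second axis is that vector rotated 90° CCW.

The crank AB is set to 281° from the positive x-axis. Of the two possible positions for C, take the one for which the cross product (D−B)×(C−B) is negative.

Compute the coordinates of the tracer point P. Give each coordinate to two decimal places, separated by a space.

A=(0,0), D=(7.00,0)
B = A + 4.00·(cos281°, sin281°) = (0.7632, -3.9265)
|BD| = 7.3699
circle(B,8.00) ∩ circle(D,8.00): a=3.6849, h=7.1008
  candidates: C₊=(0.0985,4.0458) cross=52.332; C₋=(7.6648,-7.9723) cross=-52.332
  mode - wants cross < 0 → take C=(7.6648,-7.9723) (cross=-52.332)
ex = (C−B)/|BC| = (0.8627,-0.5057); ey = (0.5057,0.8627)
P = B + 1.64·ex + -1.82·ey = (1.2576,-6.3260)

1.26 -6.33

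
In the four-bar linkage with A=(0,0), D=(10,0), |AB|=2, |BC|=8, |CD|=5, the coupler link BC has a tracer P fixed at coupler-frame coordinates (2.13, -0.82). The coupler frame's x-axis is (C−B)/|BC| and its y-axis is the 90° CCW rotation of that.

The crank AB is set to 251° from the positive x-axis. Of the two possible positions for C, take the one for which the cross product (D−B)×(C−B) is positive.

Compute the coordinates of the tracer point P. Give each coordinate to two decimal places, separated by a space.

1.56 -1.31

A=(0,0), D=(10.00,0)
B = A + 2.00·(cos251°, sin251°) = (-0.6511, -1.8910)
|BD| = 10.8177
circle(B,8.00) ∩ circle(D,5.00): a=7.2115, h=3.4634
  candidates: C₊=(5.8438,2.7796) cross=37.466; C₋=(7.0547,-4.0405) cross=-37.466
  mode + wants cross > 0 → take C=(5.8438,2.7796) (cross=37.466)
ex = (C−B)/|BC| = (0.8119,0.5838); ey = (-0.5838,0.8119)
P = B + 2.13·ex + -0.82·ey = (1.5569,-1.3132)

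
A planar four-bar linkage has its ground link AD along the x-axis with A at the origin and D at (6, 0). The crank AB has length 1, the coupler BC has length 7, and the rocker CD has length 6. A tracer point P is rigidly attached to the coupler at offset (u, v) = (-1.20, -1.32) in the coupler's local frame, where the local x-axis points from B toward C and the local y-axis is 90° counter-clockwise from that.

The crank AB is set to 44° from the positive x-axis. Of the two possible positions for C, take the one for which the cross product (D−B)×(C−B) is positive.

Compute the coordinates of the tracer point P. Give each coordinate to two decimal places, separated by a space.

A=(0,0), D=(6.00,0)
B = A + 1.00·(cos44°, sin44°) = (0.7193, 0.6947)
|BD| = 5.3262
circle(B,7.00) ∩ circle(D,6.00): a=3.8835, h=5.8240
  candidates: C₊=(5.3292,5.9624) cross=31.019; C₋=(3.8101,-5.5861) cross=-31.019
  mode + wants cross > 0 → take C=(5.3292,5.9624) (cross=31.019)
ex = (C−B)/|BC| = (0.6586,0.7525); ey = (-0.7525,0.6586)
P = B + -1.20·ex + -1.32·ey = (0.9224,-1.0777)

0.92 -1.08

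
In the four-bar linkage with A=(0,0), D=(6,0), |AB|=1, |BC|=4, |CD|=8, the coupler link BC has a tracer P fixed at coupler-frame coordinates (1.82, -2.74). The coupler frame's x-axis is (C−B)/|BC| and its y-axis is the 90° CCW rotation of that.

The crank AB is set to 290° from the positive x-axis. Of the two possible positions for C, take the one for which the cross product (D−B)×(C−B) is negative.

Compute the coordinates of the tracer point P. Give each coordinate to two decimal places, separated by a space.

-2.67 -2.27

A=(0,0), D=(6.00,0)
B = A + 1.00·(cos290°, sin290°) = (0.3420, -0.9397)
|BD| = 5.7355
circle(B,4.00) ∩ circle(D,8.00): a=-1.3167, h=3.7771
  candidates: C₊=(-1.5758,2.5706) cross=21.663; C₋=(-0.3381,-4.8814) cross=-21.663
  mode - wants cross < 0 → take C=(-0.3381,-4.8814) (cross=-21.663)
ex = (C−B)/|BC| = (-0.1700,-0.9854); ey = (0.9854,-0.1700)
P = B + 1.82·ex + -2.74·ey = (-2.6675,-2.2673)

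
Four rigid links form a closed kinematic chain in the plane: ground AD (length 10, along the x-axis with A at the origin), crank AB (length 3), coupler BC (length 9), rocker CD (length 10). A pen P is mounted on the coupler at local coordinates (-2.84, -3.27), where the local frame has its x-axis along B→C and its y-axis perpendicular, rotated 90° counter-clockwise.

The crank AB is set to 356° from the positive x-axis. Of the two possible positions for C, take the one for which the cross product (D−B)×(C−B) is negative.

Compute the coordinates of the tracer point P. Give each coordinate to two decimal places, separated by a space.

-0.92 1.65

A=(0,0), D=(10.00,0)
B = A + 3.00·(cos356°, sin356°) = (2.9927, -0.2093)
|BD| = 7.0104
circle(B,9.00) ∩ circle(D,10.00): a=2.1501, h=8.7394
  candidates: C₊=(4.8809,8.5904) cross=61.267; C₋=(5.4027,-8.8806) cross=-61.267
  mode - wants cross < 0 → take C=(5.4027,-8.8806) (cross=-61.267)
ex = (C−B)/|BC| = (0.2678,-0.9635); ey = (0.9635,0.2678)
P = B + -2.84·ex + -3.27·ey = (-0.9184,1.6514)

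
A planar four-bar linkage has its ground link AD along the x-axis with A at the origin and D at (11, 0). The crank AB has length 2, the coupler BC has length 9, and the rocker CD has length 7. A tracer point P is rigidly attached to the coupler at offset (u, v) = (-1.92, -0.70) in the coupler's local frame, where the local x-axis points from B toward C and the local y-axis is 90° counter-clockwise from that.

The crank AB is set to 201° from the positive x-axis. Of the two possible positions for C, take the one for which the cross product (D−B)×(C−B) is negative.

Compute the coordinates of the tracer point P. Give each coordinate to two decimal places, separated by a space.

A=(0,0), D=(11.00,0)
B = A + 2.00·(cos201°, sin201°) = (-1.8672, -0.7167)
|BD| = 12.8871
circle(B,9.00) ∩ circle(D,7.00): a=7.6851, h=4.6839
  candidates: C₊=(5.5455,4.3874) cross=60.362; C₋=(6.0666,-4.9660) cross=-60.362
  mode - wants cross < 0 → take C=(6.0666,-4.9660) (cross=-60.362)
ex = (C−B)/|BC| = (0.8815,-0.4721); ey = (0.4721,0.8815)
P = B + -1.92·ex + -0.70·ey = (-3.8902,-0.4273)

-3.89 -0.43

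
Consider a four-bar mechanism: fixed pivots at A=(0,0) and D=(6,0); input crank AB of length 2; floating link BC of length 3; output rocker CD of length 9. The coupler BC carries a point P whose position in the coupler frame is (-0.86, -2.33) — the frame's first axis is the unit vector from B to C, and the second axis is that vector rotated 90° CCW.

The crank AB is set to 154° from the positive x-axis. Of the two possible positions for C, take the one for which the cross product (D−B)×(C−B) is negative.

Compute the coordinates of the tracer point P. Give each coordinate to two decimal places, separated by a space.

-3.71 2.46

A=(0,0), D=(6.00,0)
B = A + 2.00·(cos154°, sin154°) = (-1.7976, 0.8767)
|BD| = 7.8467
circle(B,3.00) ∩ circle(D,9.00): a=-0.6645, h=2.9255
  candidates: C₊=(-2.1311,3.8581) cross=22.955; C₋=(-2.7848,-1.9562) cross=-22.955
  mode - wants cross < 0 → take C=(-2.7848,-1.9562) (cross=-22.955)
ex = (C−B)/|BC| = (-0.3291,-0.9443); ey = (0.9443,-0.3291)
P = B + -0.86·ex + -2.33·ey = (-3.7148,2.4556)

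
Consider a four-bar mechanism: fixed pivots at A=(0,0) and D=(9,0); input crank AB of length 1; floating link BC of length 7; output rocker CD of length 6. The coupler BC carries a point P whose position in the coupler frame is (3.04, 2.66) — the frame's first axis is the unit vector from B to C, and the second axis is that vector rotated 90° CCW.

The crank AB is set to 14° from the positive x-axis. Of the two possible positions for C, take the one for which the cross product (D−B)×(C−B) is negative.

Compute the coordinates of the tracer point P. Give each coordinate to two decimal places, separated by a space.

A=(0,0), D=(9.00,0)
B = A + 1.00·(cos14°, sin14°) = (0.9703, 0.2419)
|BD| = 8.0333
circle(B,7.00) ∩ circle(D,6.00): a=4.8258, h=5.0707
  candidates: C₊=(5.9466,5.1650) cross=40.734; C₋=(5.6412,-4.9718) cross=-40.734
  mode - wants cross < 0 → take C=(5.6412,-4.9718) (cross=-40.734)
ex = (C−B)/|BC| = (0.6673,-0.7448); ey = (0.7448,0.6673)
P = B + 3.04·ex + 2.66·ey = (4.9800,-0.2474)

4.98 -0.25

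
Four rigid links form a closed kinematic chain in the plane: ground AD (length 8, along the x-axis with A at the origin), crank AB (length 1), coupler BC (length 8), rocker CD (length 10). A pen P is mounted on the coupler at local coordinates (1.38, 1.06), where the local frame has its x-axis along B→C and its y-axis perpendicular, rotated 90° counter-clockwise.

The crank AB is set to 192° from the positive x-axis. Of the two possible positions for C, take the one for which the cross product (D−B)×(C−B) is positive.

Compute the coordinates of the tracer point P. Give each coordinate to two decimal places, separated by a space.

-1.59 1.42

A=(0,0), D=(8.00,0)
B = A + 1.00·(cos192°, sin192°) = (-0.9781, -0.2079)
|BD| = 8.9806
circle(B,8.00) ∩ circle(D,10.00): a=2.4859, h=7.6040
  candidates: C₊=(1.3311,7.4516) cross=68.288; C₋=(1.6832,-7.7523) cross=-68.288
  mode + wants cross > 0 → take C=(1.3311,7.4516) (cross=68.288)
ex = (C−B)/|BC| = (0.2887,0.9574); ey = (-0.9574,0.2887)
P = B + 1.38·ex + 1.06·ey = (-1.5947,1.4193)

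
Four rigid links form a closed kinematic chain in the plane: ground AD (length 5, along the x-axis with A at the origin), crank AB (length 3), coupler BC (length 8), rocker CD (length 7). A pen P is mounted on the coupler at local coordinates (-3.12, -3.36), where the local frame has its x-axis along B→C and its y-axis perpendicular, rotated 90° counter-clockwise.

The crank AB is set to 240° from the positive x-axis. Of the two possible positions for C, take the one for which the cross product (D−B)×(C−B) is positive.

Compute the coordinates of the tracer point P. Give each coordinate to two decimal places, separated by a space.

A=(0,0), D=(5.00,0)
B = A + 3.00·(cos240°, sin240°) = (-1.5000, -2.5981)
|BD| = 7.0000
circle(B,8.00) ∩ circle(D,7.00): a=4.5714, h=6.5652
  candidates: C₊=(0.3082,5.1949) cross=45.957; C₋=(5.1816,-6.9976) cross=-45.957
  mode + wants cross > 0 → take C=(0.3082,5.1949) (cross=45.957)
ex = (C−B)/|BC| = (0.2260,0.9741); ey = (-0.9741,0.2260)
P = B + -3.12·ex + -3.36·ey = (1.0679,-6.3968)

1.07 -6.40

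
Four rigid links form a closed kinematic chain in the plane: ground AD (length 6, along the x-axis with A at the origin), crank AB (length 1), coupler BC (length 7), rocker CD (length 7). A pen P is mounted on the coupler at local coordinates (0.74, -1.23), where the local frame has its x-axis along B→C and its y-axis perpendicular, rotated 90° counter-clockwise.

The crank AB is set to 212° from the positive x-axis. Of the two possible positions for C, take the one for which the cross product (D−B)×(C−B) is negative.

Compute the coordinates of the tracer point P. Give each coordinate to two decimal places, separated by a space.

-1.46 -1.83

A=(0,0), D=(6.00,0)
B = A + 1.00·(cos212°, sin212°) = (-0.8480, -0.5299)
|BD| = 6.8685
circle(B,7.00) ∩ circle(D,7.00): a=3.4343, h=6.0997
  candidates: C₊=(2.1054,5.8165) cross=41.896; C₋=(3.0466,-6.3464) cross=-41.896
  mode - wants cross < 0 → take C=(3.0466,-6.3464) (cross=-41.896)
ex = (C−B)/|BC| = (0.5564,-0.8309); ey = (0.8309,0.5564)
P = B + 0.74·ex + -1.23·ey = (-1.4584,-1.8291)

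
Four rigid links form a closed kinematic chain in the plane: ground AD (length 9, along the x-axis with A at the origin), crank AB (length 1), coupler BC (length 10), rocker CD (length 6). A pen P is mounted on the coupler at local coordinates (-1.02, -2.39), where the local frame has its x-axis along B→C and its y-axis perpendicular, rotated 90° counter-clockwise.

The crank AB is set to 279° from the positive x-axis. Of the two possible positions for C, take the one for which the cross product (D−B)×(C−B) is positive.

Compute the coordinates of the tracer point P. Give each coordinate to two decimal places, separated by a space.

A=(0,0), D=(9.00,0)
B = A + 1.00·(cos279°, sin279°) = (0.1564, -0.9877)
|BD| = 8.8985
circle(B,10.00) ∩ circle(D,6.00): a=8.0454, h=5.9390
  candidates: C₊=(7.4929,5.8076) cross=52.849; C₋=(8.8113,-5.9970) cross=-52.849
  mode + wants cross > 0 → take C=(7.4929,5.8076) (cross=52.849)
ex = (C−B)/|BC| = (0.7336,0.6795); ey = (-0.6795,0.7336)
P = B + -1.02·ex + -2.39·ey = (1.0322,-3.4342)

1.03 -3.43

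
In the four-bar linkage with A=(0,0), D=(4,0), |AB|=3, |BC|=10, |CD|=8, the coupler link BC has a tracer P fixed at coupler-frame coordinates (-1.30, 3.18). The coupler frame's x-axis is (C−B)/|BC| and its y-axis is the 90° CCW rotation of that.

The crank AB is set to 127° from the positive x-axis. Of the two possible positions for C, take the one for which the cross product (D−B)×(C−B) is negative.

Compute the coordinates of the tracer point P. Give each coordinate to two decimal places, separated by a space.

0.95 4.45

A=(0,0), D=(4.00,0)
B = A + 3.00·(cos127°, sin127°) = (-1.8054, 2.3959)
|BD| = 6.2804
circle(B,10.00) ∩ circle(D,8.00): a=6.0063, h=7.9953
  candidates: C₊=(6.7967,7.4952) cross=50.214; C₋=(0.6965,-7.2861) cross=-50.214
  mode - wants cross < 0 → take C=(0.6965,-7.2861) (cross=-50.214)
ex = (C−B)/|BC| = (0.2502,-0.9682); ey = (0.9682,0.2502)
P = B + -1.30·ex + 3.18·ey = (0.9482,4.4502)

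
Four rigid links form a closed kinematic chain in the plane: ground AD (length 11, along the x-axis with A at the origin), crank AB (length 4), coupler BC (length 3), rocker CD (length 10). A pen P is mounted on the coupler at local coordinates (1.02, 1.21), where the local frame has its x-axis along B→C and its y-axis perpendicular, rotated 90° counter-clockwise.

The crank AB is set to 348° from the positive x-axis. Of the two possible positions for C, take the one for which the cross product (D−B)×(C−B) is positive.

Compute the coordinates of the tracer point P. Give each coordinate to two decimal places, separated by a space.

A=(0,0), D=(11.00,0)
B = A + 4.00·(cos348°, sin348°) = (3.9126, -0.8316)
|BD| = 7.1360
circle(B,3.00) ∩ circle(D,10.00): a=-2.8081, h=1.0558
  candidates: C₊=(1.0006,-0.1103) cross=7.534; C₋=(1.2467,-2.2075) cross=-7.534
  mode + wants cross > 0 → take C=(1.0006,-0.1103) (cross=7.534)
ex = (C−B)/|BC| = (-0.9707,0.2405); ey = (-0.2405,-0.9707)
P = B + 1.02·ex + 1.21·ey = (2.6316,-1.7609)

2.63 -1.76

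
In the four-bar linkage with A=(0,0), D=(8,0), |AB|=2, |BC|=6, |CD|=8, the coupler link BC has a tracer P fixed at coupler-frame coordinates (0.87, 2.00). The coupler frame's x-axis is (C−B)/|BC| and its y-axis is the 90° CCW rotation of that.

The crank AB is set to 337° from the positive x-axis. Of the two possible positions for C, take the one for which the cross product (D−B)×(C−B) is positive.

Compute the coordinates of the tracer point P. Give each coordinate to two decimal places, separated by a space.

A=(0,0), D=(8.00,0)
B = A + 2.00·(cos337°, sin337°) = (1.8410, -0.7815)
|BD| = 6.2084
circle(B,6.00) ∩ circle(D,8.00): a=0.8492, h=5.9396
  candidates: C₊=(1.9358,5.2178) cross=36.875; C₋=(3.4311,-6.5669) cross=-36.875
  mode + wants cross > 0 → take C=(1.9358,5.2178) (cross=36.875)
ex = (C−B)/|BC| = (0.0158,0.9999); ey = (-0.9999,0.0158)
P = B + 0.87·ex + 2.00·ey = (-0.1450,0.1200)

-0.14 0.12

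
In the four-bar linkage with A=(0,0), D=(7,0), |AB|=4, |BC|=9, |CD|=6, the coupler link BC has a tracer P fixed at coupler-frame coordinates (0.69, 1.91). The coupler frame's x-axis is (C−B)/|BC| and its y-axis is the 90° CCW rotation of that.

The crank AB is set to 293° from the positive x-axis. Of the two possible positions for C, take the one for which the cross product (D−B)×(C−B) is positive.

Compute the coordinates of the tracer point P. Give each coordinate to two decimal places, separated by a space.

-0.12 -2.55

A=(0,0), D=(7.00,0)
B = A + 4.00·(cos293°, sin293°) = (1.5629, -3.6820)
|BD| = 6.5665
circle(B,9.00) ∩ circle(D,6.00): a=6.7097, h=5.9983
  candidates: C₊=(3.7552,5.0469) cross=39.388; C₋=(10.4820,-4.8863) cross=-39.388
  mode + wants cross > 0 → take C=(3.7552,5.0469) (cross=39.388)
ex = (C−B)/|BC| = (0.2436,0.9699); ey = (-0.9699,0.2436)
P = B + 0.69·ex + 1.91·ey = (-0.1215,-2.5476)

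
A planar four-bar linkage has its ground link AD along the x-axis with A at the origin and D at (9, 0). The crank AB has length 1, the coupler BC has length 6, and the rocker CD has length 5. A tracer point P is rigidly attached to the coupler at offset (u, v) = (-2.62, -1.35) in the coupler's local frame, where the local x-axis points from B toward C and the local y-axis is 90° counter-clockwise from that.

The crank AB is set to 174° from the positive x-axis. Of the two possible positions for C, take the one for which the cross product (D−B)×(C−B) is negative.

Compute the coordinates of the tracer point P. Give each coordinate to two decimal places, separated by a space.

-3.93 -0.12

A=(0,0), D=(9.00,0)
B = A + 1.00·(cos174°, sin174°) = (-0.9945, 0.1045)
|BD| = 9.9951
circle(B,6.00) ∩ circle(D,5.00): a=5.5478, h=2.2851
  candidates: C₊=(4.5769,2.3315) cross=22.840; C₋=(4.5291,-2.2385) cross=-22.840
  mode - wants cross < 0 → take C=(4.5291,-2.2385) (cross=-22.840)
ex = (C−B)/|BC| = (0.9206,-0.3905); ey = (0.3905,0.9206)
P = B + -2.62·ex + -1.35·ey = (-3.9337,-0.1152)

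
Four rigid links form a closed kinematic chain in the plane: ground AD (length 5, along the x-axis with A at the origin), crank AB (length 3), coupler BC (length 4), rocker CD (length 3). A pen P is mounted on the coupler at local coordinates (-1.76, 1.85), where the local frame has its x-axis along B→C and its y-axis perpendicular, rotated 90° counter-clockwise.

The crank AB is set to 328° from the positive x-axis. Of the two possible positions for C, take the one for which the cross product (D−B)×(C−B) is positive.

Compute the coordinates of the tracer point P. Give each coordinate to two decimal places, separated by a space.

0.45 -3.05

A=(0,0), D=(5.00,0)
B = A + 3.00·(cos328°, sin328°) = (2.5441, -1.5898)
|BD| = 2.9255
circle(B,4.00) ∩ circle(D,3.00): a=2.6591, h=2.9882
  candidates: C₊=(3.1526,2.3637) cross=8.742; C₋=(6.4002,-2.6532) cross=-8.742
  mode + wants cross > 0 → take C=(3.1526,2.3637) (cross=8.742)
ex = (C−B)/|BC| = (0.1521,0.9884); ey = (-0.9884,0.1521)
P = B + -1.76·ex + 1.85·ey = (0.4480,-3.0479)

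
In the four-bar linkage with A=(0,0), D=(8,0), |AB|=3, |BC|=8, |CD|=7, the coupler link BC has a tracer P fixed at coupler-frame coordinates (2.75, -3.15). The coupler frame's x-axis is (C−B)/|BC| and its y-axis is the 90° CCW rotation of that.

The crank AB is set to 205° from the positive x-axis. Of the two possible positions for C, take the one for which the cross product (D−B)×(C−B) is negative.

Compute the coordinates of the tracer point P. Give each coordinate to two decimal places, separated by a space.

A=(0,0), D=(8.00,0)
B = A + 3.00·(cos205°, sin205°) = (-2.7189, -1.2679)
|BD| = 10.7936
circle(B,8.00) ∩ circle(D,7.00): a=6.0917, h=5.1857
  candidates: C₊=(2.7215,4.5975) cross=55.973; C₋=(3.9397,-5.7021) cross=-55.973
  mode - wants cross < 0 → take C=(3.9397,-5.7021) (cross=-55.973)
ex = (C−B)/|BC| = (0.8323,-0.5543); ey = (0.5543,0.8323)
P = B + 2.75·ex + -3.15·ey = (-2.1760,-5.4140)

-2.18 -5.41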